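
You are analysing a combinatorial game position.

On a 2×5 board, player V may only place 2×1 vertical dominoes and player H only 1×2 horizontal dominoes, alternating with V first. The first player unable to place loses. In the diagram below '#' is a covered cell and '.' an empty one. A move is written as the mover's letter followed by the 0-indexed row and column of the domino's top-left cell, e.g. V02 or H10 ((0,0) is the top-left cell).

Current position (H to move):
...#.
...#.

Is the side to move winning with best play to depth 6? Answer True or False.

H winning at [...#./...#.]: False

[...#./...#.] H move#1: H00:-1/##.#./...#.*, H01:-1/.###./...#., H10:-1/...#./##.#., H11:-1/...#./.###.
[##.#./...#.] V move#2: V02:+1/####./..##.*, V04:-1/##.##/...##
[####./..##.] H move#3: H10:-1/####./####.*
[####./####.] V move#4: V04:+1/#####/#####*
[#####/#####] end (terminal -1, H#5); searched ...#./...#. to 6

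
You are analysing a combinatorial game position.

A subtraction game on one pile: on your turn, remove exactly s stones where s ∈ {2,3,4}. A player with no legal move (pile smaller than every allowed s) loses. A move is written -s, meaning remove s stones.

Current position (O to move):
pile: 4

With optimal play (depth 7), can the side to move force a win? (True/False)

O winning at [4]: True

ply 1, O at 4 | -2=-1→2; -3=+1→1*; -4=+1→0
ply 2: 1 is terminal -1 (X); from 4 depth 7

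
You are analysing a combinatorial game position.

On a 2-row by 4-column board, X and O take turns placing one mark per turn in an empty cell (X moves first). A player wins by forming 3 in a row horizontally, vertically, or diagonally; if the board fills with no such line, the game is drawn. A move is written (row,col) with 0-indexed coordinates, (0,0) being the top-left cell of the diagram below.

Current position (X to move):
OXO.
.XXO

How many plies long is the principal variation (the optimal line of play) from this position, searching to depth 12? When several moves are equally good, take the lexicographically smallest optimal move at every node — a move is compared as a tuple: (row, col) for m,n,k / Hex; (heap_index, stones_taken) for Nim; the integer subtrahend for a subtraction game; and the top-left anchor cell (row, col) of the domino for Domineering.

PV length from [OXO./.XXO]: 1 ply

ply 1, X at OXO./.XXO | (0,3)=+0→OXOX/.XXO; (1,0)=+1→OXO./XXXO*
ply 2: OXO./XXXO is terminal -1 (O); from OXO./.XXO depth 12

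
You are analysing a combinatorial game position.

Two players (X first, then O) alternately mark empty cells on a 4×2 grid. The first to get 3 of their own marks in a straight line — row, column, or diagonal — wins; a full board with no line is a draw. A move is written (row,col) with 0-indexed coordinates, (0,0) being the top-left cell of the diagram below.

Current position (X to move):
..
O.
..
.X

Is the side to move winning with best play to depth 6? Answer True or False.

X winning at [../O./../.X]: False

ply 1, X at ../O./../.X | (0,0)=+0→X./O./../.X*; (0,1)=-1→.X/O./../.X; (1,1)=+0→../OX/../.X; (2,0)=+0→../O./X./.X; (2,1)=+0→../O./.X/.X; (3,0)=+0→../O./../XX
ply 2, O at X./O./../.X | (0,1)=+0→XO/O./../.X*; (1,1)=+0→X./OO/../.X; (2,0)=+0→X./O./O./.X; (2,1)=+0→X./O./.O/.X; (3,0)=+0→X./O./../OX
ply 3, X at XO/O./../.X | (1,1)=+0→XO/OX/../.X*; (2,0)=+0→XO/O./X./.X; (2,1)=+0→XO/O./.X/.X; (3,0)=+0→XO/O./../XX
ply 4, O at XO/OX/../.X | (2,0)=-1→XO/OX/O./.X; (2,1)=+0→XO/OX/.O/.X*; (3,0)=-1→XO/OX/../OX
ply 5, X at XO/OX/.O/.X | (2,0)=+0→XO/OX/XO/.X*; (3,0)=+0→XO/OX/.O/XX
ply 6, O at XO/OX/XO/.X | (3,0)=+0→XO/OX/XO/OX*
ply 7: XO/OX/XO/OX is terminal +0 (X); from ../O./../.X depth 6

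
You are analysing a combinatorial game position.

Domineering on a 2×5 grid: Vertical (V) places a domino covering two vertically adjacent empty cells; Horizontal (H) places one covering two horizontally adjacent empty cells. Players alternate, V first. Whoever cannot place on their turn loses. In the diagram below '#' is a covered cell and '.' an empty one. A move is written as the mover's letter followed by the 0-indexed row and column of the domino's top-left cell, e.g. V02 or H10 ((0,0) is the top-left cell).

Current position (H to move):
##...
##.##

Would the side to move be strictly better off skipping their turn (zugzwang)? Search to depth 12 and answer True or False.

zugzwang(##.../##.##, H) = False

ply 1, H at ##.../##.## | H02=+1→####./##.##*; H03=-1→##.##/##.##
ply 2: ####./##.## is terminal -1 (V); from ##.../##.## depth 12
if H skipped the turn, V would face:
~ ply 1, V at ##.../##.## | V02=-1→###../#####*
~ ply 2, H at ###../##### | H03=+1→#####/#####*
~ ply 3: #####/##### is terminal -1 (V); from ##.../##.## depth 12
compare (H): move=+1 vs pass=+1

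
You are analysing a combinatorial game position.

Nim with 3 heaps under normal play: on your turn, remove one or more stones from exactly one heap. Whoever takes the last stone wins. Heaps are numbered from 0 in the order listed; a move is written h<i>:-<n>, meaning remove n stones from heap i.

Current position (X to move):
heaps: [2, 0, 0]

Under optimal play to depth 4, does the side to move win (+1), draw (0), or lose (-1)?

p1 X@[(2,0,0)]: h0:-1[(1,0,0)]-1 h0:-2[(0,0,0)]+1*
p2 O@[(0,0,0)] terminal -1; root [(2,0,0)] d4

value((2,0,0), X) = +1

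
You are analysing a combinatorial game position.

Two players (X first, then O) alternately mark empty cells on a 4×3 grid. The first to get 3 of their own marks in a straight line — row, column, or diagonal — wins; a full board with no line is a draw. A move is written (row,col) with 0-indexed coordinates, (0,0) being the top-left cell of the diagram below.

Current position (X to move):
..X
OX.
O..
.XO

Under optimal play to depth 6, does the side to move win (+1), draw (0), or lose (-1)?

p1 X@[..X/OX./O../.XO]: (0,0)[X.X/OX./O../.XO]-1 (0,1)[.XX/OX./O../.XO]-1 (1,2)[..X/OXX/O../.XO]-1 (2,1)[..X/OX./OX./.XO]+1* (2,2)[..X/OX./O.X/.XO]-1 (3,0)[..X/OX./O../XXO]-1
p2 O@[..X/OX./OX./.XO] terminal -1; root [..X/OX./O../.XO] d6

value(..X/OX./O../.XO, X) = +1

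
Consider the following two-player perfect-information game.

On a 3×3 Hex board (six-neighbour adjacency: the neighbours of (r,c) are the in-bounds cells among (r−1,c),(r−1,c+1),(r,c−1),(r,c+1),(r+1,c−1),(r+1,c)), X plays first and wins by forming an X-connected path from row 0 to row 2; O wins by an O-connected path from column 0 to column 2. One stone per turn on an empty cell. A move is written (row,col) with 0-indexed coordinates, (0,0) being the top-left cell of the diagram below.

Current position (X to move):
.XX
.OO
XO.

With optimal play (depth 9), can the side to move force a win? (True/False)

X winning at [.XX/.OO/XO.]: True

ply 1, X at .XX/.OO/XO. | (0,0)=-1→XXX/.OO/XO.; (1,0)=+1→.XX/XOO/XO.*; (2,2)=-1→.XX/.OO/XOX
ply 2: .XX/XOO/XO. is terminal -1 (O); from .XX/.OO/XO. depth 9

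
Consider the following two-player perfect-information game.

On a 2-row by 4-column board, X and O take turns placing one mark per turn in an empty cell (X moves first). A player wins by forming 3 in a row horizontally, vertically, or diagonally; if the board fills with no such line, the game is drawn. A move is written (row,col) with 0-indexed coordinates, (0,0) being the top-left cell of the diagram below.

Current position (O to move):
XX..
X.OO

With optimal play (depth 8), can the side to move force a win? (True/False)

[XX../X.OO] O move#1: (0,2):+0/XXO./X.OO, (0,3):-1/XX.O/X.OO, (1,1):+1/XX../XOOO*
[XX../XOOO] end (terminal -1, X#2); searched XX../X.OO to 8

O winning at [XX../X.OO]: True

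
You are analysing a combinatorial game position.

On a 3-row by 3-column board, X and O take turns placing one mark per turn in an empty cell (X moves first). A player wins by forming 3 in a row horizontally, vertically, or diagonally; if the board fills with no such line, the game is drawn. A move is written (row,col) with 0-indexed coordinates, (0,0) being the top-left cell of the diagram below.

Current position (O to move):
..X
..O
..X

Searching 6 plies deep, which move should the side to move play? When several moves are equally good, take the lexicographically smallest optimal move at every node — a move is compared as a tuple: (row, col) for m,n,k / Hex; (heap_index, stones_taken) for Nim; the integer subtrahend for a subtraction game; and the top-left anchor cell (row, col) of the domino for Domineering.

O's best at [..X/..O/..X]: (1,1)

[..X/..O/..X] O move#1: (0,0):-1/O.X/..O/..X, (0,1):-1/.OX/..O/..X, (1,0):-1/..X/O.O/..X, (1,1):+0/..X/.OO/..X*, (2,0):-1/..X/..O/O.X, (2,1):-1/..X/..O/.OX
[..X/.OO/..X] X move#2: (0,0):-1/X.X/.OO/..X, (0,1):-1/.XX/.OO/..X, (1,0):+0/..X/XOO/..X*, (2,0):-1/..X/.OO/X.X, (2,1):-1/..X/.OO/.XX
[..X/XOO/..X] O move#3: (0,0):+0/O.X/XOO/..X*, (0,1):+0/.OX/XOO/..X, (2,0):+0/..X/XOO/O.X, (2,1):+0/..X/XOO/.OX
[O.X/XOO/..X] X move#4: (0,1):+0/OXX/XOO/..X*, (2,0):+0/O.X/XOO/X.X, (2,1):+0/O.X/XOO/.XX
[OXX/XOO/..X] O move#5: (2,0):+0/OXX/XOO/O.X*, (2,1):+0/OXX/XOO/.OX
[OXX/XOO/O.X] X move#6: (2,1):+0/OXX/XOO/OXX*
[OXX/XOO/OXX] end (terminal +0, O#7); searched ..X/..O/..X to 6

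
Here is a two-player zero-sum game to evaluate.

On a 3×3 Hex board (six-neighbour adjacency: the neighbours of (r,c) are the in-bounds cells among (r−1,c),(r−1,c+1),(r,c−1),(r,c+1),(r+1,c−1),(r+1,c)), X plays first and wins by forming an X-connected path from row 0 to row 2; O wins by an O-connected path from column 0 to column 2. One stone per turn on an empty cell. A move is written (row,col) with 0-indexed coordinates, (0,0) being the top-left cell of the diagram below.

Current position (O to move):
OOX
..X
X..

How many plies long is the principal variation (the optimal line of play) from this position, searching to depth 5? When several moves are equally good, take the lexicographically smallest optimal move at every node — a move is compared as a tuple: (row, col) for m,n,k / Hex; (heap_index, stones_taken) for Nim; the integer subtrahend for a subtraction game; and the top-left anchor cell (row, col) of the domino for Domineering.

[OOX/..X/X..] O move#1: (1,0):-1/OOX/O.X/X..*, (1,1):-1/OOX/.OX/X.., (2,1):-1/OOX/..X/XO., (2,2):-1/OOX/..X/X.O
[OOX/O.X/X..] X move#2: (1,1):+1/OOX/OXX/X..*, (2,1):+1/OOX/O.X/XX., (2,2):+1/OOX/O.X/X.X
[OOX/OXX/X..] end (terminal -1, O#3); searched OOX/..X/X.. to 5

PV length from [OOX/..X/X..]: 2 plies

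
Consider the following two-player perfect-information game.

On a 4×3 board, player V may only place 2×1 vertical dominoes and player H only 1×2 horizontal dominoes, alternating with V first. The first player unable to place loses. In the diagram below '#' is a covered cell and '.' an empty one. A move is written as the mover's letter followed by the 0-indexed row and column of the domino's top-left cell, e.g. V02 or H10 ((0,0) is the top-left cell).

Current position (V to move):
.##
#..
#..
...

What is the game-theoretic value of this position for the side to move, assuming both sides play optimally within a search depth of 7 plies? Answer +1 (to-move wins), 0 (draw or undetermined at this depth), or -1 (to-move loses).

value(.##/#../#../..., V) = +1

[.##/#../#../...] V move#1: V11:+1/.##/##./##./...*, V12:+1/.##/#.#/#.#/..., V21:+1/.##/#../##./.#., V22:+1/.##/#../#.#/..#
[.##/##./##./...] H move#2: H30:-1/.##/##./##./##.*, H31:-1/.##/##./##./.##
[.##/##./##./##.] V move#3: V12:+1/.##/###/###/##.*, V22:+1/.##/##./###/###
[.##/###/###/##.] end (terminal -1, H#4); searched .##/#../#../... to 7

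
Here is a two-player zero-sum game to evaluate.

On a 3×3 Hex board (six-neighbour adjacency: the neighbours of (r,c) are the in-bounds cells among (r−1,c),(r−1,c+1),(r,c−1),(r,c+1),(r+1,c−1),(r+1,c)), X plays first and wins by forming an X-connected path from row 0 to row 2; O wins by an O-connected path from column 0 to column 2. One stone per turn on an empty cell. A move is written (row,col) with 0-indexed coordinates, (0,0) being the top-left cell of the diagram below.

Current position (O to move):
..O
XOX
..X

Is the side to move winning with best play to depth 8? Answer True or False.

O winning at [..O/XOX/..X]: True

p1 O@[..O/XOX/..X]: (0,0)[O.O/XOX/..X]+1* (0,1)[.OO/XOX/..X]+1 (2,0)[..O/XOX/O.X]+1 (2,1)[..O/XOX/.OX]-1
p2 X@[O.O/XOX/..X]: (0,1)[OXO/XOX/..X]-1* (2,0)[O.O/XOX/X.X]-1 (2,1)[O.O/XOX/.XX]-1
p3 O@[OXO/XOX/..X]: (2,0)[OXO/XOX/O.X]+1* (2,1)[OXO/XOX/.OX]-1
p4 X@[OXO/XOX/O.X] terminal -1; root [..O/XOX/..X] d8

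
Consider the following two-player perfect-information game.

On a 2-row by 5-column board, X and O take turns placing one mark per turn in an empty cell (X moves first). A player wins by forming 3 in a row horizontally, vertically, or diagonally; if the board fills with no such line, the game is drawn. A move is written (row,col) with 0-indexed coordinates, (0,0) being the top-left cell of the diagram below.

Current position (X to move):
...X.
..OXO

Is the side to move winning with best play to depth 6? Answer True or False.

X winning at [...X./..OXO]: True

p1 X@[...X./..OXO]: (0,0)[X..X./..OXO]+0 (0,1)[.X.X./..OXO]+0 (0,2)[..XX./..OXO]+1* (0,4)[...XX/..OXO]+0 (1,0)[...X./X.OXO]+0 (1,1)[...X./.XOXO]+0
p2 O@[..XX./..OXO]: (0,0)[O.XX./..OXO]-1* (0,1)[.OXX./..OXO]-1 (0,4)[..XXO/..OXO]-1 (1,0)[..XX./O.OXO]-1 (1,1)[..XX./.OOXO]-1
p3 X@[O.XX./..OXO]: (0,1)[OXXX./..OXO]+1* (0,4)[O.XXX/..OXO]+1 (1,0)[O.XX./X.OXO]+1 (1,1)[O.XX./.XOXO]+1
p4 O@[OXXX./..OXO] terminal -1; root [...X./..OXO] d6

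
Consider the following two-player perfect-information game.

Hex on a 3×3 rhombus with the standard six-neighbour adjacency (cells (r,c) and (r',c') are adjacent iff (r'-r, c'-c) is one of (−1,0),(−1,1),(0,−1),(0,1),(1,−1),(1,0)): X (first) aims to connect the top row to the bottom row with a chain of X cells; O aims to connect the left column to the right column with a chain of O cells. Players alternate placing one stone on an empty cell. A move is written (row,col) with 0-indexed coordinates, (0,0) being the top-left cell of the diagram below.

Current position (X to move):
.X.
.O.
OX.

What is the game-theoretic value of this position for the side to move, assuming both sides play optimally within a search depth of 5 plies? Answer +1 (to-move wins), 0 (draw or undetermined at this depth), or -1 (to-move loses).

value(.X./.O./OX., X) = -1

ply 1, X at .X./.O./OX. | (0,0)=-1→XX./.O./OX.*; (0,2)=-1→.XX/.O./OX.; (1,0)=-1→.X./XO./OX.; (1,2)=-1→.X./.OX/OX.; (2,2)=-1→.X./.O./OXX
ply 2, O at XX./.O./OX. | (0,2)=+1→XXO/.O./OX.*; (1,0)=+1→XX./OO./OX.; (1,2)=+1→XX./.OO/OX.; (2,2)=+1→XX./.O./OXO
ply 3: XXO/.O./OX. is terminal -1 (X); from .X./.O./OX. depth 5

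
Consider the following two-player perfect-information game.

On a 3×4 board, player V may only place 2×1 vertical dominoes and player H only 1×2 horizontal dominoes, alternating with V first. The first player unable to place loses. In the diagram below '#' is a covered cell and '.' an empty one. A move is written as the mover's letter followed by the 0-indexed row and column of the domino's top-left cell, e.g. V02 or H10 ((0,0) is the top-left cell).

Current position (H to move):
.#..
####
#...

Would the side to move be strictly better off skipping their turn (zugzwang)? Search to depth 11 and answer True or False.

ply 1, H at .#../####/#... | H02=+1→.###/####/#...*; H21=+1→.#../####/###.; H22=+1→.#../####/#.##
ply 2: .###/####/#... is terminal -1 (V); from .#../####/#... depth 11
pass branch (V moves first from the same position):
  | ply 1: .#../####/#... is terminal -1 (V); from .#../####/#... depth 11
H moving scores +1; H passing scores +1

zugzwang(.#../####/#..., H) = False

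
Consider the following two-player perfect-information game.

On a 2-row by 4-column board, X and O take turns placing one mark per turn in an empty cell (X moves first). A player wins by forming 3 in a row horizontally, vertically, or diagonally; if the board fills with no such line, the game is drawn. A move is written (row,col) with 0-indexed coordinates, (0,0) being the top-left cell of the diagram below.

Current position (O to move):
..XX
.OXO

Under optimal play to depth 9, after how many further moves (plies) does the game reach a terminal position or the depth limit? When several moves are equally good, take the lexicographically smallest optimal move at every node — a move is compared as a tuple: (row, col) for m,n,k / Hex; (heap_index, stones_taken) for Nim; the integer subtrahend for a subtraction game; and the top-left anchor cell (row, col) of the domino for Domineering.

p1 O@[..XX/.OXO]: (0,0)[O.XX/.OXO]-1 (0,1)[.OXX/.OXO]+0* (1,0)[..XX/OOXO]-1
p2 X@[.OXX/.OXO]: (0,0)[XOXX/.OXO]+0* (1,0)[.OXX/XOXO]+0
p3 O@[XOXX/.OXO]: (1,0)[XOXX/OOXO]+0*
p4 X@[XOXX/OOXO] terminal +0; root [..XX/.OXO] d9

PV length from [..XX/.OXO]: 3 plies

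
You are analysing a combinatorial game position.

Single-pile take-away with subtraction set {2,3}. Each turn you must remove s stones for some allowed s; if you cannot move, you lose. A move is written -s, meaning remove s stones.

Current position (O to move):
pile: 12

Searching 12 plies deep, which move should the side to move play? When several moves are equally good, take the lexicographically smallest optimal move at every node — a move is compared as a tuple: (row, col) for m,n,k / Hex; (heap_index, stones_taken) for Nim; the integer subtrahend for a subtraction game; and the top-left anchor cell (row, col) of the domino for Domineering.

O's best at [12]: -2

[12] O move#1: -2:+1/10*, -3:-1/9
[10] X move#2: -2:-1/8*, -3:-1/7
[8] O move#3: -2:+1/6*, -3:+1/5
[6] X move#4: -2:-1/4*, -3:-1/3
[4] O move#5: -2:-1/2, -3:+1/1*
[1] end (terminal -1, X#6); searched 12 to 12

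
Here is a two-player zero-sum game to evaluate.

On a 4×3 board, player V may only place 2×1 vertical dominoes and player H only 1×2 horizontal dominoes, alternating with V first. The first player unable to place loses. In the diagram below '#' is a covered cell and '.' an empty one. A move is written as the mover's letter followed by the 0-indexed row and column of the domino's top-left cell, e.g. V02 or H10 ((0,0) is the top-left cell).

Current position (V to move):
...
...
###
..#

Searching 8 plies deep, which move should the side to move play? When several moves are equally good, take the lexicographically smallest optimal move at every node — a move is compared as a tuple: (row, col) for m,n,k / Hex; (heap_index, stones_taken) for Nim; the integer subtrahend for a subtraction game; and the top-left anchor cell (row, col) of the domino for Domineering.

V's best at [.../.../###/..#]: V01

ply 1, V at .../.../###/..# | V00=-1→#../#../###/..#; V01=+1→.#./.#./###/..#*; V02=-1→..#/..#/###/..#
ply 2, H at .#./.#./###/..# | H30=-1→.#./.#./###/###*
ply 3, V at .#./.#./###/### | V00=+1→##./##./###/###*; V02=+1→.##/.##/###/###
ply 4: ##./##./###/### is terminal -1 (H); from .../.../###/..# depth 8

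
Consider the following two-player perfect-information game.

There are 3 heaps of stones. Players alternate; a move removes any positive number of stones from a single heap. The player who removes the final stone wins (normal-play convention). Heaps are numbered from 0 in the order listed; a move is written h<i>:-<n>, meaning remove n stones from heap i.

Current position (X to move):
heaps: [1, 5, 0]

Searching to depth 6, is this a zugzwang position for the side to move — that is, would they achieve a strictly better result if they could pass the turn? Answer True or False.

ply 1, X at (1,5,0) | h0:-1=-1→(0,5,0); h1:-1=-1→(1,4,0); h1:-2=-1→(1,3,0); h1:-3=-1→(1,2,0); h1:-4=+1→(1,1,0)*; h1:-5=-1→(1,0,0)
ply 2, O at (1,1,0) | h0:-1=-1→(0,1,0)*; h1:-1=-1→(1,0,0)
ply 3, X at (0,1,0) | h1:-1=+1→(0,0,0)*
ply 4: (0,0,0) is terminal -1 (O); from (1,5,0) depth 6
if X skipped the turn, O would face:
~ ply 1, O at (1,5,0) | h0:-1=-1→(0,5,0); h1:-1=-1→(1,4,0); h1:-2=-1→(1,3,0); h1:-3=-1→(1,2,0); h1:-4=+1→(1,1,0)*; h1:-5=-1→(1,0,0)
~ ply 2, X at (1,1,0) | h0:-1=-1→(0,1,0)*; h1:-1=-1→(1,0,0)
~ ply 3, O at (0,1,0) | h1:-1=+1→(0,0,0)*
~ ply 4: (0,0,0) is terminal -1 (X); from (1,5,0) depth 6
compare (X): move=+1 vs pass=-1

zugzwang((1,5,0), X) = False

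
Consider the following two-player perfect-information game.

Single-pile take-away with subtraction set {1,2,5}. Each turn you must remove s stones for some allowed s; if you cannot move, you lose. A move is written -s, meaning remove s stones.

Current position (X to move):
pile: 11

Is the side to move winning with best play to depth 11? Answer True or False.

ply 1, X at 11 | -1=-1→10; -2=+1→9*; -5=+1→6
ply 2, O at 9 | -1=-1→8*; -2=-1→7; -5=-1→4
ply 3, X at 8 | -1=-1→7; -2=+1→6*; -5=+1→3
ply 4, O at 6 | -1=-1→5*; -2=-1→4; -5=-1→1
ply 5, X at 5 | -1=-1→4; -2=+1→3*; -5=+1→0
ply 6, O at 3 | -1=-1→2*; -2=-1→1
ply 7, X at 2 | -1=-1→1; -2=+1→0*
ply 8: 0 is terminal -1 (O); from 11 depth 11

X winning at [11]: True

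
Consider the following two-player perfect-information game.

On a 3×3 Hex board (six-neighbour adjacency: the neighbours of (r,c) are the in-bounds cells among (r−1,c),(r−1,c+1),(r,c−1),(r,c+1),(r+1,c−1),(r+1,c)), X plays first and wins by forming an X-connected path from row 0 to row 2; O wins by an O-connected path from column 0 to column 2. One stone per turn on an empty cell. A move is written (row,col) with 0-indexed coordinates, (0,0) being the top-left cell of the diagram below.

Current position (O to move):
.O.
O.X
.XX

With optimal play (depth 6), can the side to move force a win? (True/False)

p1 O@[.O./O.X/.XX]: (0,0)[OO./O.X/.XX]-1 (0,2)[.OO/O.X/.XX]+1* (1,1)[.O./OOX/.XX]-1 (2,0)[.O./O.X/OXX]-1
p2 X@[.OO/O.X/.XX] terminal -1; root [.O./O.X/.XX] d6

O winning at [.O./O.X/.XX]: True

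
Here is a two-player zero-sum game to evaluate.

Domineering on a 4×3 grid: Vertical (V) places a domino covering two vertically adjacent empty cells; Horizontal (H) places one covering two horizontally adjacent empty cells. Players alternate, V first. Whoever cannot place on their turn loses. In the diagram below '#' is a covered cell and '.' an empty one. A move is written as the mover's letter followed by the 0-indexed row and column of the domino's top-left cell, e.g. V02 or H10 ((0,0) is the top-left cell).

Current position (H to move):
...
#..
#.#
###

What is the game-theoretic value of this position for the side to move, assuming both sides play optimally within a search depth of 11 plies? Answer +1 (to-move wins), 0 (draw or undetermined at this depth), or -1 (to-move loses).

value(.../#../#.#/###, H) = +1

ply 1, H at .../#../#.#/### | H00=-1→##./#../#.#/###; H01=-1→.##/#../#.#/###; H11=+1→.../###/#.#/###*
ply 2: .../###/#.#/### is terminal -1 (V); from .../#../#.#/### depth 11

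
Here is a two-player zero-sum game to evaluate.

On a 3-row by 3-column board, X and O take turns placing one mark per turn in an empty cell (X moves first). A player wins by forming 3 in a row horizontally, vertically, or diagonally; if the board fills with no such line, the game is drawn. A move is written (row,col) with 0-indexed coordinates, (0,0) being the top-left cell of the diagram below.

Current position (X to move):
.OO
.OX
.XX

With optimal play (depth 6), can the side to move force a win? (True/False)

X winning at [.OO/.OX/.XX]: True

p1 X@[.OO/.OX/.XX]: (0,0)[XOO/.OX/.XX]-1 (1,0)[.OO/XOX/.XX]-1 (2,0)[.OO/.OX/XXX]+1*
p2 O@[.OO/.OX/XXX] terminal -1; root [.OO/.OX/.XX] d6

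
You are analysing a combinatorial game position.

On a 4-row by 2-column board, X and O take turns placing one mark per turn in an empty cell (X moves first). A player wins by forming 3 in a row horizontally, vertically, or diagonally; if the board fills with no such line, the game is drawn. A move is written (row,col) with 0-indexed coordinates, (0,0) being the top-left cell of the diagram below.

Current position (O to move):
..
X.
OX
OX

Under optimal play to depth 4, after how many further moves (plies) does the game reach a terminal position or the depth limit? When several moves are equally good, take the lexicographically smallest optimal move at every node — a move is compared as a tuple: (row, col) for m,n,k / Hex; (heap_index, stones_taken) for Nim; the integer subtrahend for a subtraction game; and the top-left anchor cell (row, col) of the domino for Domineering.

p1 O@[../X./OX/OX]: (0,0)[O./X./OX/OX]-1 (0,1)[.O/X./OX/OX]-1 (1,1)[../XO/OX/OX]+0*
p2 X@[../XO/OX/OX]: (0,0)[X./XO/OX/OX]+0* (0,1)[.X/XO/OX/OX]+0
p3 O@[X./XO/OX/OX]: (0,1)[XO/XO/OX/OX]+0*
p4 X@[XO/XO/OX/OX] terminal +0; root [../X./OX/OX] d4

PV length from [../X./OX/OX]: 3 plies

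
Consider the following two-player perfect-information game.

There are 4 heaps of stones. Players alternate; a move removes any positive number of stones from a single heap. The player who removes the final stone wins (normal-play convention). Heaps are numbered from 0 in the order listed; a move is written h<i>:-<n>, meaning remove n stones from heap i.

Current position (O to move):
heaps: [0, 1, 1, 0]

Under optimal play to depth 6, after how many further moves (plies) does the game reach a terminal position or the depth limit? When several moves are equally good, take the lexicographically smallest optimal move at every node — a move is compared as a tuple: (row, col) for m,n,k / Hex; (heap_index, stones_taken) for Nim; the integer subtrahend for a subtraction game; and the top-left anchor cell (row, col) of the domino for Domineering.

p1 O@[(0,1,1,0)]: h1:-1[(0,0,1,0)]-1* h2:-1[(0,1,0,0)]-1
p2 X@[(0,0,1,0)]: h2:-1[(0,0,0,0)]+1*
p3 O@[(0,0,0,0)] terminal -1; root [(0,1,1,0)] d6

PV length from [(0,1,1,0)]: 2 plies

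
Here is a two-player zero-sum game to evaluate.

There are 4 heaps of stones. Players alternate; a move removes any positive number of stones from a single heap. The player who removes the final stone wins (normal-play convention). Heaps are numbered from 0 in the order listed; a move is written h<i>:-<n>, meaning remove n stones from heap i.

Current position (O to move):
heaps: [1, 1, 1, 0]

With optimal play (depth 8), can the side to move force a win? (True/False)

O winning at [(1,1,1,0)]: True

ply 1, O at (1,1,1,0) | h0:-1=+1→(0,1,1,0)*; h1:-1=+1→(1,0,1,0); h2:-1=+1→(1,1,0,0)
ply 2, X at (0,1,1,0) | h1:-1=-1→(0,0,1,0)*; h2:-1=-1→(0,1,0,0)
ply 3, O at (0,0,1,0) | h2:-1=+1→(0,0,0,0)*
ply 4: (0,0,0,0) is terminal -1 (X); from (1,1,1,0) depth 8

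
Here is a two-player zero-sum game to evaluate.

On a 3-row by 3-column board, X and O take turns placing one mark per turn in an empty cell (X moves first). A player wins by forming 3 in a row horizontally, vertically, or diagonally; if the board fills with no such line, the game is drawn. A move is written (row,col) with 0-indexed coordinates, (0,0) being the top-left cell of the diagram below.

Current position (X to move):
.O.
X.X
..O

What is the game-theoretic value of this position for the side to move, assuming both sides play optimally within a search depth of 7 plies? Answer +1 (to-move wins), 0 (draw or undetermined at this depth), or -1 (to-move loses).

ply 1, X at .O./X.X/..O | (0,0)=+1→XO./X.X/..O*; (0,2)=-1→.OX/X.X/..O; (1,1)=+1→.O./XXX/..O; (2,0)=+1→.O./X.X/X.O; (2,1)=+0→.O./X.X/.XO
ply 2, O at XO./X.X/..O | (0,2)=-1→XOO/X.X/..O*; (1,1)=-1→XO./XOX/..O; (2,0)=-1→XO./X.X/O.O; (2,1)=-1→XO./X.X/.OO
ply 3, X at XOO/X.X/..O | (1,1)=+1→XOO/XXX/..O*; (2,0)=+1→XOO/X.X/X.O; (2,1)=+1→XOO/X.X/.XO
ply 4: XOO/XXX/..O is terminal -1 (O); from .O./X.X/..O depth 7

value(.O./X.X/..O, X) = +1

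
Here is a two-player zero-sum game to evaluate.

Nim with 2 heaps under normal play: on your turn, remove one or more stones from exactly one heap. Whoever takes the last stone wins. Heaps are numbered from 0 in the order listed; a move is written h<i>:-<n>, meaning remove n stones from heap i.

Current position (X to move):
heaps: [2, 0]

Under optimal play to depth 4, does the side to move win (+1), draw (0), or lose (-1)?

p1 X@[(2,0)]: h0:-1[(1,0)]-1 h0:-2[(0,0)]+1*
p2 O@[(0,0)] terminal -1; root [(2,0)] d4

value((2,0), X) = +1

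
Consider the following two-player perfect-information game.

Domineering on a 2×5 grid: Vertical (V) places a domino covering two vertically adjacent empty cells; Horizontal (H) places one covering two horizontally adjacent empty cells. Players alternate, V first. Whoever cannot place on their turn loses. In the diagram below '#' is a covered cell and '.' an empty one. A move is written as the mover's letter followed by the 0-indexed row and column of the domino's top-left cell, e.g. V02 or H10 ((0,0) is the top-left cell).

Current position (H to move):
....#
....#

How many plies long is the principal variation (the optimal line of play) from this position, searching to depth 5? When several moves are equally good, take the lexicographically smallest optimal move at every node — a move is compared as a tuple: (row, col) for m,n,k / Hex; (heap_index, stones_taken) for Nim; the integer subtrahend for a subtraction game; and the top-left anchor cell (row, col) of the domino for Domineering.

PV length from [....#/....#]: 3 plies

[....#/....#] H move#1: H00:-1/##..#/....#, H01:+1/.##.#/....#*, H02:-1/..###/....#, H10:-1/....#/##..#, H11:+1/....#/.##.#, H12:-1/....#/..###
[.##.#/....#] V move#2: V00:-1/###.#/#...#*, V03:-1/.####/...##
[###.#/#...#] H move#3: H11:-1/###.#/###.#, H12:+1/###.#/#.###*
[###.#/#.###] end (terminal -1, V#4); searched ....#/....# to 5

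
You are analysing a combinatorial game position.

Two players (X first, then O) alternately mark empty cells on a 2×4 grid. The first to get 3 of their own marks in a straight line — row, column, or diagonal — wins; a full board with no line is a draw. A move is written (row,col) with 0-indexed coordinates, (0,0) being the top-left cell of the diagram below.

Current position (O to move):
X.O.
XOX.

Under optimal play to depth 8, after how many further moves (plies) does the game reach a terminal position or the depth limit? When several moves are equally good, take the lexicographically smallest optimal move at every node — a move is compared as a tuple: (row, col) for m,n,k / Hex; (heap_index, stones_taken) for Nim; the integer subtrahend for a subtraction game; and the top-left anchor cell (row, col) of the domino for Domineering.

PV length from [X.O./XOX.]: 3 plies

[X.O./XOX.] O move#1: (0,1):+0/XOO./XOX.*, (0,3):+0/X.OO/XOX., (1,3):+0/X.O./XOXO
[XOO./XOX.] X move#2: (0,3):+0/XOOX/XOX.*, (1,3):-1/XOO./XOXX
[XOOX/XOX.] O move#3: (1,3):+0/XOOX/XOXO*
[XOOX/XOXO] end (terminal +0, X#4); searched X.O./XOX. to 8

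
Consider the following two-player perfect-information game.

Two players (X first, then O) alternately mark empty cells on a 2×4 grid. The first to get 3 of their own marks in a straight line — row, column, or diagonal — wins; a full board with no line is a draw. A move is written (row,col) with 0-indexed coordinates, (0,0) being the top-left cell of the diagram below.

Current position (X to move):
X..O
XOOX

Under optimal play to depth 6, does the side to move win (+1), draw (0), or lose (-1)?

ply 1, X at X..O/XOOX | (0,1)=+0→XX.O/XOOX*; (0,2)=+0→X.XO/XOOX
ply 2, O at XX.O/XOOX | (0,2)=+0→XXOO/XOOX*
ply 3: XXOO/XOOX is terminal +0 (X); from X..O/XOOX depth 6

value(X..O/XOOX, X) = 0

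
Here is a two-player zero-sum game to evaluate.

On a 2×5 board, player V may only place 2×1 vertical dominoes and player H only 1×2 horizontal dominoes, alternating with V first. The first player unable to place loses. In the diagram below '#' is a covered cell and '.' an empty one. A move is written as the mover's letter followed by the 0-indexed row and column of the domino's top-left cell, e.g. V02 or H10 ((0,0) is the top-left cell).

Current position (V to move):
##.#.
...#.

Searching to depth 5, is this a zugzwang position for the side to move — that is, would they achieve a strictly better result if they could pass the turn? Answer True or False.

zugzwang(##.#./...#., V) = False

p1 V@[##.#./...#.]: V02[####./..##.]+1* V04[##.##/...##]-1
p2 H@[####./..##.]: H10[####./####.]-1*
p3 V@[####./####.]: V04[#####/#####]+1*
p4 H@[#####/#####] terminal -1; root [##.#./...#.] d5
if V skipped the turn, H would face:
~ p1 H@[##.#./...#.]: H10[##.#./##.#.]-1* H11[##.#./.###.]-1
~ p2 V@[##.#./##.#.]: V02[####./####.]+1* V04[##.##/##.##]+1
~ p3 H@[####./####.] terminal -1; root [##.#./...#.] d5
compare (V): move=+1 vs pass=+1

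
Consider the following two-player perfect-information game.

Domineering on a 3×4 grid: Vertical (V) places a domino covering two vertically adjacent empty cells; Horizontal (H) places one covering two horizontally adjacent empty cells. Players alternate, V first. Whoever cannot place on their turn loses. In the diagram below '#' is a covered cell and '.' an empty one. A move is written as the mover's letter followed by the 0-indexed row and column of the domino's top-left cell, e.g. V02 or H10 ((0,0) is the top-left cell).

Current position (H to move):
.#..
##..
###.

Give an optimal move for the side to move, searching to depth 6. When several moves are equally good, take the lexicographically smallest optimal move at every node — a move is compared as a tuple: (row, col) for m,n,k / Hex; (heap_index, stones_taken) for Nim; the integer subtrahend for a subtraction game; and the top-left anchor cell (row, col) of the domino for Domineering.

H's best at [.#../##../###.]: H12

[.#../##../###.] H move#1: H02:-1/.###/##../###., H12:+1/.#../####/###.*
[.#../####/###.] end (terminal -1, V#2); searched .#../##../###. to 6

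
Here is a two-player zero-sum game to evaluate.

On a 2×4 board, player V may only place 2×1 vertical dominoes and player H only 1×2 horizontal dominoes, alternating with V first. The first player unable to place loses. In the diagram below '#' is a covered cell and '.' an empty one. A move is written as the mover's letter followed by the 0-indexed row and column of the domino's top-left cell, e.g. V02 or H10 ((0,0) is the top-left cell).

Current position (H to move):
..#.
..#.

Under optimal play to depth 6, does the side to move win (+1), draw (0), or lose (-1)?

value(..#./..#., H) = +1

p1 H@[..#./..#.]: H00[###./..#.]+1* H10[..#./###.]+1
p2 V@[###./..#.]: V03[####/..##]-1*
p3 H@[####/..##]: H10[####/####]+1*
p4 V@[####/####] terminal -1; root [..#./..#.] d6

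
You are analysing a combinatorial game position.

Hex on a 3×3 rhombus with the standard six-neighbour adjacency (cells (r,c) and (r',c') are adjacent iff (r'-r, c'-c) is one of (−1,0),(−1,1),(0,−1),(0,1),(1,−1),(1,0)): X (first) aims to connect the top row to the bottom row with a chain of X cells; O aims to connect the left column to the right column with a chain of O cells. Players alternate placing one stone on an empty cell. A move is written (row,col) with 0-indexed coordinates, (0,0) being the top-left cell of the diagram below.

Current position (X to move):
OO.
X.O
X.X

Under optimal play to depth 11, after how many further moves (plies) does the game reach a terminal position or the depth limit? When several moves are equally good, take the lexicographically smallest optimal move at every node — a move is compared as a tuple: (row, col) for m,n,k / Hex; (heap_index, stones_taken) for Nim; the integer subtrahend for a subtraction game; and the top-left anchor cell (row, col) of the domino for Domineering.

ply 1, X at OO./X.O/X.X | (0,2)=-1→OOX/X.O/X.X*; (1,1)=-1→OO./XXO/X.X; (2,1)=-1→OO./X.O/XXX
ply 2, O at OOX/X.O/X.X | (1,1)=+1→OOX/XOO/X.X*; (2,1)=-1→OOX/X.O/XOX
ply 3: OOX/XOO/X.X is terminal -1 (X); from OO./X.O/X.X depth 11

PV length from [OO./X.O/X.X]: 2 plies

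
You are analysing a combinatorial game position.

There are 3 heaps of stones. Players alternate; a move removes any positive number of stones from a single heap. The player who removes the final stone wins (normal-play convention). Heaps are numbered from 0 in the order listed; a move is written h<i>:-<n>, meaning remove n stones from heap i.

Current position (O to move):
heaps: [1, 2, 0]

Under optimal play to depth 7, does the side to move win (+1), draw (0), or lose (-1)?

value((1,2,0), O) = +1

ply 1, O at (1,2,0) | h0:-1=-1→(0,2,0); h1:-1=+1→(1,1,0)*; h1:-2=-1→(1,0,0)
ply 2, X at (1,1,0) | h0:-1=-1→(0,1,0)*; h1:-1=-1→(1,0,0)
ply 3, O at (0,1,0) | h1:-1=+1→(0,0,0)*
ply 4: (0,0,0) is terminal -1 (X); from (1,2,0) depth 7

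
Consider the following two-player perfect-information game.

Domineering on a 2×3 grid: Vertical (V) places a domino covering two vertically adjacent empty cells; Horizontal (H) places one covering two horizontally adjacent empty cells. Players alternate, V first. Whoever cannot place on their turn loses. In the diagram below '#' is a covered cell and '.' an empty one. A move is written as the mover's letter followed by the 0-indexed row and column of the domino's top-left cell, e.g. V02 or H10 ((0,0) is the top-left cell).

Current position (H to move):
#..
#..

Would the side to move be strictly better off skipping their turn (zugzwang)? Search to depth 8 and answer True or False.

p1 H@[#../#..]: H01[###/#..]+1* H11[#../###]+1
p2 V@[###/#..] terminal -1; root [#../#..] d8
suppose H passes — search the same position with V to move:
pass> p1 V@[#../#..]: V01[##./##.]+1* V02[#.#/#.#]+1
pass> p2 H@[##./##.] terminal -1; root [#../#..] d8
for H: play +1, pass -1

zugzwang(#../#.., H) = False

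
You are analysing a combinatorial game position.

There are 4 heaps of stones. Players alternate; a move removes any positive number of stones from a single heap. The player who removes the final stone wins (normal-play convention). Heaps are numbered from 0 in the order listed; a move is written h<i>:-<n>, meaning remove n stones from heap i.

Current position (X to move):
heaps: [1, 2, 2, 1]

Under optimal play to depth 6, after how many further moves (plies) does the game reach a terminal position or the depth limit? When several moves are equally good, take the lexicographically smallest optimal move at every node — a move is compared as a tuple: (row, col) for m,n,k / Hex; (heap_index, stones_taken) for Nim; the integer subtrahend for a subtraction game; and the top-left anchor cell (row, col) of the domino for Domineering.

p1 X@[(1,2,2,1)]: h0:-1[(0,2,2,1)]-1* h1:-1[(1,1,2,1)]-1 h1:-2[(1,0,2,1)]-1 h2:-1[(1,2,1,1)]-1 h2:-2[(1,2,0,1)]-1 h3:-1[(1,2,2,0)]-1
p2 O@[(0,2,2,1)]: h1:-1[(0,1,2,1)]-1 h1:-2[(0,0,2,1)]-1 h2:-1[(0,2,1,1)]-1 h2:-2[(0,2,0,1)]-1 h3:-1[(0,2,2,0)]+1*
p3 X@[(0,2,2,0)]: h1:-1[(0,1,2,0)]-1* h1:-2[(0,0,2,0)]-1 h2:-1[(0,2,1,0)]-1 h2:-2[(0,2,0,0)]-1
p4 O@[(0,1,2,0)]: h1:-1[(0,0,2,0)]-1 h2:-1[(0,1,1,0)]+1* h2:-2[(0,1,0,0)]-1
p5 X@[(0,1,1,0)]: h1:-1[(0,0,1,0)]-1* h2:-1[(0,1,0,0)]-1
p6 O@[(0,0,1,0)]: h2:-1[(0,0,0,0)]+1*
p7 X@[(0,0,0,0)] terminal -1; root [(1,2,2,1)] d6

PV length from [(1,2,2,1)]: 6 plies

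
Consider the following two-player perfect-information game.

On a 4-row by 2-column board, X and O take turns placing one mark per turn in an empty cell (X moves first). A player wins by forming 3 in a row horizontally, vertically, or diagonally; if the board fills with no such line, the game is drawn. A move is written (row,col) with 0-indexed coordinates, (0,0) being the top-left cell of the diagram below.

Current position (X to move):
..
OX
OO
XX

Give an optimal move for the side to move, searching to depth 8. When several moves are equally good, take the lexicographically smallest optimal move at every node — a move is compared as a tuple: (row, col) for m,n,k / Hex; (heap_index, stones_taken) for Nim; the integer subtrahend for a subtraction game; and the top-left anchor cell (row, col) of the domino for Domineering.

X's best at [../OX/OO/XX]: (0,0)

[../OX/OO/XX] X move#1: (0,0):+0/X./OX/OO/XX*, (0,1):-1/.X/OX/OO/XX
[X./OX/OO/XX] O move#2: (0,1):+0/XO/OX/OO/XX*
[XO/OX/OO/XX] end (terminal +0, X#3); searched ../OX/OO/XX to 8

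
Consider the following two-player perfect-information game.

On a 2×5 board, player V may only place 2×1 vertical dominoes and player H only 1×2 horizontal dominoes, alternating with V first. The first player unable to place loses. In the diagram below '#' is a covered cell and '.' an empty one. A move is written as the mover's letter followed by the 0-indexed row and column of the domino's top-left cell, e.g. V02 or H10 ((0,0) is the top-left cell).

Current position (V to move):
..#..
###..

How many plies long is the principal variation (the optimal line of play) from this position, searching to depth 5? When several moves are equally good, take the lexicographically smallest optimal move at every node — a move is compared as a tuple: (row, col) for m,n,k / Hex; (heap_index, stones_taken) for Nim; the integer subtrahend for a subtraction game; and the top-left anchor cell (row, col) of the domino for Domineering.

PV length from [..#../###..]: 3 plies

ply 1, V at ..#../###.. | V03=+1→..##./####.*; V04=+1→..#.#/###.#
ply 2, H at ..##./####. | H00=-1→####./####.*
ply 3, V at ####./####. | V04=+1→#####/#####*
ply 4: #####/##### is terminal -1 (H); from ..#../###.. depth 5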